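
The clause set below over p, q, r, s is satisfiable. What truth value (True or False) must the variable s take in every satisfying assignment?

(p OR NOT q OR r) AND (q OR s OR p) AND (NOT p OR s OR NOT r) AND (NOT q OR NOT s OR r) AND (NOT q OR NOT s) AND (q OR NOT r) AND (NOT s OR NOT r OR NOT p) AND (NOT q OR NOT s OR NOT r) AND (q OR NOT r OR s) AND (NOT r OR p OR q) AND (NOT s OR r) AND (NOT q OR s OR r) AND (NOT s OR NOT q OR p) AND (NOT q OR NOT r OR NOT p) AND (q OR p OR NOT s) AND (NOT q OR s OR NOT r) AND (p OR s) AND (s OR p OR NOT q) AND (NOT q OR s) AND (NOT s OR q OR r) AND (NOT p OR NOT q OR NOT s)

Suppose s = true.
Unit clause (NOT q) forces q = false.
Unit clause (NOT r) forces r = false.
That conflicts with the unit clause (r).
So every satisfying assignment has s = False.

False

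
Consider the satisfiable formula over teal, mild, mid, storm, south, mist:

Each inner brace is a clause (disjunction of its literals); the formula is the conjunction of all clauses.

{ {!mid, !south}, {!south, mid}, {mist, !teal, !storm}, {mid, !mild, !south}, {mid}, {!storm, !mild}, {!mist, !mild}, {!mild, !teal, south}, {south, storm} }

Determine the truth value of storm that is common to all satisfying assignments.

True

Suppose storm = false.
Unit clause (mid) forces mid = true.
Unit clause (!south) forces south = false.
Now (south) is unsatisfied and unit — conflict.
So every satisfying assignment has storm = True.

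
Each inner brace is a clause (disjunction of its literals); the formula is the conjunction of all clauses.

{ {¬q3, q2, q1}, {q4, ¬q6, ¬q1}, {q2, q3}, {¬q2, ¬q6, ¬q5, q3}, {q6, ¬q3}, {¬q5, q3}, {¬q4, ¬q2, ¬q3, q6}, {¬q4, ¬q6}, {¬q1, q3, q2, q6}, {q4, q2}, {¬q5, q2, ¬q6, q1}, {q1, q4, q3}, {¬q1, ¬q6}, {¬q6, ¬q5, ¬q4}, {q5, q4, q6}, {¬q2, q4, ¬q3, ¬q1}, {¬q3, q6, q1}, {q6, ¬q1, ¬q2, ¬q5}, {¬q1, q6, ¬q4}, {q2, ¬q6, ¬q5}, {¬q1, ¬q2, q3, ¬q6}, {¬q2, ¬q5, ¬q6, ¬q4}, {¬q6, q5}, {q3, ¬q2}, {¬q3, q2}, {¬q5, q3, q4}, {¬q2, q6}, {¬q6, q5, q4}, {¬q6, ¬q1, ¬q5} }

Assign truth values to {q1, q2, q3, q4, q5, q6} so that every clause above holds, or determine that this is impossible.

Try q2 = True.
Unit clause (q3) forces q3 = True.
Unit clause (q6) forces q6 = True.
Unit clause (¬q4) forces q4 = False.
Unit clause (¬q1) forces q1 = False.
Unit clause (q5) forces q5 = True.
This assignment satisfies each clause.

q1: False,  q2: True,  q3: True,  q4: False,  q5: True,  q6: True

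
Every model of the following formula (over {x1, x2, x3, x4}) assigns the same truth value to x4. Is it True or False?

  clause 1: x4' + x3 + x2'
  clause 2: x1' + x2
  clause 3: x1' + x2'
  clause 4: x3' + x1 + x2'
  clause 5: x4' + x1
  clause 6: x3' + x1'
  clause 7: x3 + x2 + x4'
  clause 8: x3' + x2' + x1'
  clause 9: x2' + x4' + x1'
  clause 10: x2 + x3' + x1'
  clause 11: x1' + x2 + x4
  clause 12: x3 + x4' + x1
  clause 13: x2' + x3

False

Suppose x4 = 1.
The clause (x1) is unit, so x1 = 1.
The clause (x2) is unit, so x2 = 1.
That conflicts with the unit clause (x2').
So every satisfying assignment has x4 = False.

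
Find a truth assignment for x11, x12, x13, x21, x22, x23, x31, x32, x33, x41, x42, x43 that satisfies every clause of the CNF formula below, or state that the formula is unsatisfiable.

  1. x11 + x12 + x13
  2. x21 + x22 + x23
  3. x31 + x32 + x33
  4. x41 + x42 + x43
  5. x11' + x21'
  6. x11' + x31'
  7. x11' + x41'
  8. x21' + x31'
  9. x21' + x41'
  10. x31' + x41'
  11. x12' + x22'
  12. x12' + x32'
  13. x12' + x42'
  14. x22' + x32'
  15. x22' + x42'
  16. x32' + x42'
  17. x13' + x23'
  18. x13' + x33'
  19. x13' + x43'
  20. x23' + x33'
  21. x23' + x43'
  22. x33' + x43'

UNSATISFIABLE

Suppose x11 = 0.
Suppose x12 = 1.
Unit clause (x22') forces x22 = 0.
Unit clause (x32') forces x32 = 0.
Unit clause (x42') forces x42 = 0.
Suppose x21 = 1.
Unit clause (x31') forces x31 = 0.
Unit clause (x33) forces x33 = 1.
Unit clause (x41') forces x41 = 0.
Unit clause (x43) forces x43 = 1.
That conflicts with the unit clause (x43').
So x21 must be the other value — set x21 = 0.
Unit clause (x23) forces x23 = 1.
Unit clause (x13') forces x13 = 0.
Unit clause (x33') forces x33 = 0.
Unit clause (x31) forces x31 = 1.
Unit clause (x41') forces x41 = 0.
Unit clause (x43) forces x43 = 1.
That conflicts with the unit clause (x43').
Both values of x21 lead to a conflict.
So x12 must be the other value — set x12 = 0.
Unit clause (x13) forces x13 = 1.
Unit clause (x23') forces x23 = 0.
Unit clause (x33') forces x33 = 0.
Unit clause (x43') forces x43 = 0.
Suppose x21 = 1.
Unit clause (x31') forces x31 = 0.
Unit clause (x32) forces x32 = 1.
Unit clause (x41') forces x41 = 0.
Unit clause (x42) forces x42 = 1.
That conflicts with the unit clause (x42').
So x21 must be the other value — set x21 = 0.
Unit clause (x22) forces x22 = 1.
Unit clause (x32') forces x32 = 0.
Unit clause (x31) forces x31 = 1.
Unit clause (x41') forces x41 = 0.
Unit clause (x42) forces x42 = 1.
That conflicts with the unit clause (x42').
Both values of x21 lead to a conflict.
Both values of x12 lead to a conflict.
So x11 must be the other value — set x11 = 1.
Unit clause (x21') forces x21 = 0.
Unit clause (x31') forces x31 = 0.
Unit clause (x41') forces x41 = 0.
Suppose x22 = 1.
Unit clause (x12') forces x12 = 0.
Unit clause (x32') forces x32 = 0.
Unit clause (x33) forces x33 = 1.
Unit clause (x42') forces x42 = 0.
Unit clause (x43) forces x43 = 1.
That conflicts with the unit clause (x43').
So x22 must be the other value — set x22 = 0.
Unit clause (x23) forces x23 = 1.
Unit clause (x13') forces x13 = 0.
Unit clause (x33') forces x33 = 0.
Unit clause (x32) forces x32 = 1.
Unit clause (x12') forces x12 = 0.
Unit clause (x42') forces x42 = 0.
Unit clause (x43) forces x43 = 1.
That conflicts with the unit clause (x43').
Both values of x22 lead to a conflict.
Both values of x11 lead to a conflict.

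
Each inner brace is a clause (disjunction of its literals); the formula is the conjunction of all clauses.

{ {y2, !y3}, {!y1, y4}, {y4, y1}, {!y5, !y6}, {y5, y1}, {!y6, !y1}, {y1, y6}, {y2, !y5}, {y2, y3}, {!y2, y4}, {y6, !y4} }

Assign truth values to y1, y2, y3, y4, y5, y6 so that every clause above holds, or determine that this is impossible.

UNSATISFIABLE

Try y2 = true.
Unit clause (y4) forces y4 = true.
Unit clause (y6) forces y6 = true.
Unit clause (!y5) forces y5 = false.
Unit clause (y1) forces y1 = true.
That conflicts with the unit clause (!y1).
That branch fails; take y2 = false instead.
Unit clause (!y3) forces y3 = false.
That conflicts with the unit clause (y3).
Either choice for y2 ends in contradiction.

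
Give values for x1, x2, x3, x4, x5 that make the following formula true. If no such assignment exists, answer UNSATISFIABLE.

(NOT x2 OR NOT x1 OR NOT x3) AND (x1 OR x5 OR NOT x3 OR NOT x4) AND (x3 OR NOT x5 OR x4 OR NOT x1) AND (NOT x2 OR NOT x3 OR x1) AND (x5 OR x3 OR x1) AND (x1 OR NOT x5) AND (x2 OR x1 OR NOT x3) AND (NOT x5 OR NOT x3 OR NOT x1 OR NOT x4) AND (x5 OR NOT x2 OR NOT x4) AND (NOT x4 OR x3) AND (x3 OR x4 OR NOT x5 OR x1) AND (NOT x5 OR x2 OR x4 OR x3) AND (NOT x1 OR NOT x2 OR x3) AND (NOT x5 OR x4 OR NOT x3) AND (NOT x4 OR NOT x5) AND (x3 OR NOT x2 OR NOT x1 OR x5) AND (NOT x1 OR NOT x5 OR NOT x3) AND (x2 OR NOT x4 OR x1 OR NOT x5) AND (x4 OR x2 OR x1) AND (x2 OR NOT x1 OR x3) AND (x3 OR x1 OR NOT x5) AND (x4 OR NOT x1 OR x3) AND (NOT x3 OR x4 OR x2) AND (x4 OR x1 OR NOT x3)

x1 ↦ true; x2 ↦ false; x3 ↦ true; x4 ↦ true; x5 ↦ false

Branch on x1: set x1 = true.
Branch on x2: set x2 = false.
From the singleton clause (x3), x3 = true.
From the singleton clause (NOT x5), x5 = false.
From the singleton clause (x4), x4 = true.
Every clause now holds.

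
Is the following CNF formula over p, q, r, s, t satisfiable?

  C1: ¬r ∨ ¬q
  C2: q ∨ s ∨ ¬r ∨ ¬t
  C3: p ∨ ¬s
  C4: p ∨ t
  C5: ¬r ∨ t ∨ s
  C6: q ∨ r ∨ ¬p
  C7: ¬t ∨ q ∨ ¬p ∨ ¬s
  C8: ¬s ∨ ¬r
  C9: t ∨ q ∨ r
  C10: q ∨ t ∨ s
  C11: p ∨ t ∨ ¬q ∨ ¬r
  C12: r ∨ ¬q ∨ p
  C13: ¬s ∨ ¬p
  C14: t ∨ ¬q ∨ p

Yes

Suppose r = False.
Suppose p = False.
(¬s) alone gives s = False.
(t) alone gives t = True.
(¬q) alone gives q = False.
This assignment satisfies each clause.
A satisfying assignment: p: False, q: False, r: False, s: False, t: True.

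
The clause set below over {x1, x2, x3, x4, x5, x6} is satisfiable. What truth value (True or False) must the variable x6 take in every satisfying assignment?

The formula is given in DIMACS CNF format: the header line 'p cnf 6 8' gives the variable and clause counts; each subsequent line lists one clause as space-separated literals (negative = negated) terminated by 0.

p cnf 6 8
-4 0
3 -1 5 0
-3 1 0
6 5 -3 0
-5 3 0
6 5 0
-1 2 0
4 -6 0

Suppose x6 = True.
(¬x4) alone gives x4 = False.
That conflicts with the unit clause (x4).
So every satisfying assignment has x6 = False.

False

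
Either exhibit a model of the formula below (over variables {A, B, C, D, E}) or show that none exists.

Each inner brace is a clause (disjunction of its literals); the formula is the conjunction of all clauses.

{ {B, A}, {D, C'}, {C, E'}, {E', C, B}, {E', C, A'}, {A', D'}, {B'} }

A: 1,  B: 0,  C: 0,  D: 0,  E: 0

The clause (B') is unit, so B = 0.
The clause (A) is unit, so A = 1.
The clause (D') is unit, so D = 0.
The clause (C') is unit, so C = 0.
The clause (E') is unit, so E = 0.
Every clause now holds.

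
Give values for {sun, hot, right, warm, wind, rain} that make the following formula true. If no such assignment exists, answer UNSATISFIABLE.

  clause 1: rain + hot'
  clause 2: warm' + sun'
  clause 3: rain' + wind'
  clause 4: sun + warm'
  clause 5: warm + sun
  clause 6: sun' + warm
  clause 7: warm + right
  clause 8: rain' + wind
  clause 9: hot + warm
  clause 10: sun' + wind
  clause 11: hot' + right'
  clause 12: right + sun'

UNSATISFIABLE

Try rain = 1.
Unit clause (wind') forces wind = 0.
That conflicts with the unit clause (wind).
That branch fails; take rain = 0 instead.
Unit clause (hot') forces hot = 0.
Unit clause (warm) forces warm = 1.
Unit clause (sun') forces sun = 0.
That conflicts with the unit clause (sun).
Either choice for rain ends in contradiction.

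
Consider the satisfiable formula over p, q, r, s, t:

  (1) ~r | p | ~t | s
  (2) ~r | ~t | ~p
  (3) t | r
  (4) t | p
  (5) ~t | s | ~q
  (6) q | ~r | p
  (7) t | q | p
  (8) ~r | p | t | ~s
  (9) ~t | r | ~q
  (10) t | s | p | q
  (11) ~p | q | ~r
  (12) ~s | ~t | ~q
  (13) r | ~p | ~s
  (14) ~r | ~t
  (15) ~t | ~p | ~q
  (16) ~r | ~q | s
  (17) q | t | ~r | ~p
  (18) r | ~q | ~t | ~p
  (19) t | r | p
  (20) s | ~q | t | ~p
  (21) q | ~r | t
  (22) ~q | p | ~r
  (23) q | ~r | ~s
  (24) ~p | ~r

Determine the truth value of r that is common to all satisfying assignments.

False

Suppose r = 1.
(~t) alone gives t = 0.
(p) alone gives p = 1.
But (~p) is also a unit clause — contradiction.
So every satisfying assignment has r = False.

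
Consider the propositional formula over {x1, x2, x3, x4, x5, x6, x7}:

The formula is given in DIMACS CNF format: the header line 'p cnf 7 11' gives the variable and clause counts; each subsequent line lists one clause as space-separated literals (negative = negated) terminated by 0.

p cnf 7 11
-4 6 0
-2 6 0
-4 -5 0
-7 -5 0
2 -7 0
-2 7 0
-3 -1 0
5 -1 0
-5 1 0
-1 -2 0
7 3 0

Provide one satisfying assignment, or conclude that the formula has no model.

x1=False, x2=False, x3=True, x4=False, x5=False, x6=False, x7=False

Try x4 = False.
Try x2 = False.
From the singleton clause (¬x7), x7 = False.
From the singleton clause (x3), x3 = True.
From the singleton clause (¬x1), x1 = False.
From the singleton clause (¬x5), x5 = False.
All clauses hold; x6 can take either value.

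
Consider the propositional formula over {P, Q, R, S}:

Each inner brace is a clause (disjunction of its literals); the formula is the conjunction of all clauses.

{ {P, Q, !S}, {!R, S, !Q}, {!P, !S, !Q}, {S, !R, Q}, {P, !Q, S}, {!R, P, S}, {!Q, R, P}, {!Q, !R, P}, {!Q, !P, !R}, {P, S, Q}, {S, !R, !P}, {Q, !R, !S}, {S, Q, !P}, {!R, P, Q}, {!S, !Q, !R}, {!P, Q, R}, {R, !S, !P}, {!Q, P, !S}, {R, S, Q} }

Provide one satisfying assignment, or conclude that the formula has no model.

P ↦ true,  Q ↦ true,  R ↦ false,  S ↦ false

Case P = true:
Case S = false:
The clause (!R) is unit, so R = false.
The clause (Q) is unit, so Q = true.
Every clause now holds.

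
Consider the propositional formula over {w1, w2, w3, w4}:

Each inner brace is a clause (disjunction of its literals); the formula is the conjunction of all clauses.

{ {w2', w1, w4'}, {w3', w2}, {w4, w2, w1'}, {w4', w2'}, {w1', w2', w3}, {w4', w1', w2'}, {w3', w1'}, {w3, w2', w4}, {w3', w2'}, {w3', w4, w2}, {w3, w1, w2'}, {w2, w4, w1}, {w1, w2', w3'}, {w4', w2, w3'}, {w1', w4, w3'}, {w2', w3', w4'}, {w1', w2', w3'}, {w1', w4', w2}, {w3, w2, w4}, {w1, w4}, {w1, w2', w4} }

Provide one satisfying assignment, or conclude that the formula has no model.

Suppose w3 = 0.
Suppose w4 = 1.
Unit clause (w2') forces w2 = 0.
Unit clause (w1') forces w1 = 0.
Every clause now holds.

w1 ↦ 0,  w2 ↦ 0,  w3 ↦ 0,  w4 ↦ 1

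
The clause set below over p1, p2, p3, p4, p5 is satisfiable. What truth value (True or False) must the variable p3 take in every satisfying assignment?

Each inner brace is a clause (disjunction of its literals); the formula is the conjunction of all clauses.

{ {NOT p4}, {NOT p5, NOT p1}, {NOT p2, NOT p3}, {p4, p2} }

Suppose p3 = true.
(NOT p4) alone gives p4 = false.
(NOT p2) alone gives p2 = false.
But (p2) is also a unit clause — contradiction.
So every satisfying assignment has p3 = False.

False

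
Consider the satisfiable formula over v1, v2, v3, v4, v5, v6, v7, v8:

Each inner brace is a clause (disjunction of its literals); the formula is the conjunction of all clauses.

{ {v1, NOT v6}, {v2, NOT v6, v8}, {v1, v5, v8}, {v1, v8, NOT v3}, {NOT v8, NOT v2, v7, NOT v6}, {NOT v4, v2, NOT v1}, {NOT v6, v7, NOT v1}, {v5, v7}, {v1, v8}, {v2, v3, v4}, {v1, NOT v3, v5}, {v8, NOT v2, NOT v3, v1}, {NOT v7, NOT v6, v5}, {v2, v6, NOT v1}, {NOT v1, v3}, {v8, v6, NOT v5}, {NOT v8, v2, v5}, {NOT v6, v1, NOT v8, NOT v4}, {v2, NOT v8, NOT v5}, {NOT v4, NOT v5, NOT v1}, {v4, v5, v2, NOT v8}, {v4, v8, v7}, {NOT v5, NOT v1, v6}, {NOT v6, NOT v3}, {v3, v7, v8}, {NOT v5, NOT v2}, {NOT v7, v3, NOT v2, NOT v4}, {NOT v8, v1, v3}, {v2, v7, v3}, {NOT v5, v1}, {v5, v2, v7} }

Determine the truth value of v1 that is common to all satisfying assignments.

True

Suppose v1 = false.
Unit clause (NOT v6) forces v6 = false.
Unit clause (v8) forces v8 = true.
Unit clause (v3) forces v3 = true.
Unit clause (v5) forces v5 = true.
Now (NOT v5) is unsatisfied and unit — conflict.
So every satisfying assignment has v1 = True.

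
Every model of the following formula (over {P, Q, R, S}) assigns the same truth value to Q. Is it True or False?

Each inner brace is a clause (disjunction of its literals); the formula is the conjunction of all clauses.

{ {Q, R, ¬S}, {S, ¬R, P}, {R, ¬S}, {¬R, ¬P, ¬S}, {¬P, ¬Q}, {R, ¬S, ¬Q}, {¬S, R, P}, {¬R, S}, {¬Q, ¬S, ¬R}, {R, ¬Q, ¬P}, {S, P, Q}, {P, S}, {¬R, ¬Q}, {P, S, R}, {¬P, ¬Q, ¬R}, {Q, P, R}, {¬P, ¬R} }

False

Suppose Q = True.
The clause (¬P) is unit, so P = False.
The clause (S) is unit, so S = True.
The clause (R) is unit, so R = True.
But (¬R) is also a unit clause — contradiction.
So every satisfying assignment has Q = False.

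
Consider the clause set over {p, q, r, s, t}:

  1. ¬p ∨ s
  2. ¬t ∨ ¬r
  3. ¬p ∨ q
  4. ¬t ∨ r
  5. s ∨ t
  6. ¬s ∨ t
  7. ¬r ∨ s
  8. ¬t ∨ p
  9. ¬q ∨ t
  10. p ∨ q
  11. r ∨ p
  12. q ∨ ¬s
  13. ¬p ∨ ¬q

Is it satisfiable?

Suppose p = False.
From the singleton clause (¬t), t = False.
From the singleton clause (s), s = True.
But (¬s) is also a unit clause — contradiction.
Undo p and try p = True.
From the singleton clause (s), s = True.
From the singleton clause (q), q = True.
But (¬q) is also a unit clause — contradiction.
Neither p = True nor p = False works.
No assignment satisfies every clause.

No, unsatisfiable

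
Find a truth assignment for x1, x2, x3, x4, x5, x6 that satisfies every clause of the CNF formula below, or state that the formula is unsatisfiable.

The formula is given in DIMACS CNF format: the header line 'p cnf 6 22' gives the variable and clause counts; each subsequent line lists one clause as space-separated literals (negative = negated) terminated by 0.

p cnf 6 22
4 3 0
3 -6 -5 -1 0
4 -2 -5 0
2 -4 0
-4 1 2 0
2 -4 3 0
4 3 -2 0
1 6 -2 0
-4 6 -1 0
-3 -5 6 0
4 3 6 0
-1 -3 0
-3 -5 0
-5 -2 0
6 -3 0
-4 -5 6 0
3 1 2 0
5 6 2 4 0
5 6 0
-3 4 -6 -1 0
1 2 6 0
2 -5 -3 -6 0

Branch on x4: set x4 = False.
(x3) alone gives x3 = True.
(¬x1) alone gives x1 = False.
(¬x5) alone gives x5 = False.
(x6) alone gives x6 = True.
No clause remains; x2 is free.

x1 ↦ False,  x2 ↦ True,  x3 ↦ True,  x4 ↦ False,  x5 ↦ False,  x6 ↦ True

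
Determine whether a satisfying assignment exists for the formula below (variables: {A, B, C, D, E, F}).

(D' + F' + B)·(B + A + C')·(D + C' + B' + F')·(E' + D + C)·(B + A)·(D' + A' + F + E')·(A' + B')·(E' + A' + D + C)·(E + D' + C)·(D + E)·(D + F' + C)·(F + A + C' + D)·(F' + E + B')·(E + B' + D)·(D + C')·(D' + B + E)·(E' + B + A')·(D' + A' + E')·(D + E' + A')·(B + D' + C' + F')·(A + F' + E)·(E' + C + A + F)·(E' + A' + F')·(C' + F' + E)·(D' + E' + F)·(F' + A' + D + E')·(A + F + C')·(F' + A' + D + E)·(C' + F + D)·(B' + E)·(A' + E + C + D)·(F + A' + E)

Case B = 1:
The clause (A') is unit, so A = 0.
The clause (E) is unit, so E = 1.
Case D = 1:
The clause (F) is unit, so F = 1.
Every clause is now satisfied; C is unconstrained.
A satisfying assignment: A=0,  B=1,  C=0,  D=1,  E=1,  F=1.

Satisfiable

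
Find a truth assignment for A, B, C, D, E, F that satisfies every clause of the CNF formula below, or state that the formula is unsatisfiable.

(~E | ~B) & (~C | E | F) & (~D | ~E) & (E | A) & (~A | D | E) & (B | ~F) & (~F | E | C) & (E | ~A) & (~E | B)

UNSATISFIABLE

Branch on E: set E = 0.
The clause (A) is unit, so A = 1.
That conflicts with the unit clause (~A).
Backtrack on E: now try E = 1.
The clause (~B) is unit, so B = 0.
That conflicts with the unit clause (B).
Both values of E lead to a conflict.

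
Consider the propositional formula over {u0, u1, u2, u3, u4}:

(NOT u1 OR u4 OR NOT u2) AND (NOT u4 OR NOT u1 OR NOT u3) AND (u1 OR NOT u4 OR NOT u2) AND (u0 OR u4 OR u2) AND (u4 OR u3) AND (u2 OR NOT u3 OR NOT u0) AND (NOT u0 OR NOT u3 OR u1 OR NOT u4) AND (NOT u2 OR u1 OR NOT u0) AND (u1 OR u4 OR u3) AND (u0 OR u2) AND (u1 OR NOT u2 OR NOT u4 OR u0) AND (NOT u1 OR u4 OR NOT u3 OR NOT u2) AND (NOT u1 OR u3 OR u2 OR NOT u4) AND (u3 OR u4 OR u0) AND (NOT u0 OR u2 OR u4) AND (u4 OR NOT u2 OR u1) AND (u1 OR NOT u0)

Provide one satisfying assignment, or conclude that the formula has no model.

Case u4 = true:
Case u1 = true:
Unit clause (NOT u3) forces u3 = false.
Unit clause (u2) forces u2 = true.
No clause remains; u0 is free.

u0 ↦ true; u1 ↦ true; u2 ↦ true; u3 ↦ false; u4 ↦ true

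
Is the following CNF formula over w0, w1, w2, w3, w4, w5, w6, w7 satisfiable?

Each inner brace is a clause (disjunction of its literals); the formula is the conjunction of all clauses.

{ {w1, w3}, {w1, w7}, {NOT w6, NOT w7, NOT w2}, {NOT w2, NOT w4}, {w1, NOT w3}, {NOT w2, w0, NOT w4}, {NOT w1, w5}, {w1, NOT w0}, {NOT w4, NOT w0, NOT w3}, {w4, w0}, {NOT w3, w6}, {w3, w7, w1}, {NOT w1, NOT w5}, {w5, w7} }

Suppose w1 = true.
From the singleton clause (w5), w5 = true.
That conflicts with the unit clause (NOT w5).
That branch fails; take w1 = false instead.
From the singleton clause (w3), w3 = true.
That conflicts with the unit clause (NOT w3).
Neither w1 = true nor w1 = false works.
No assignment satisfies every clause.

No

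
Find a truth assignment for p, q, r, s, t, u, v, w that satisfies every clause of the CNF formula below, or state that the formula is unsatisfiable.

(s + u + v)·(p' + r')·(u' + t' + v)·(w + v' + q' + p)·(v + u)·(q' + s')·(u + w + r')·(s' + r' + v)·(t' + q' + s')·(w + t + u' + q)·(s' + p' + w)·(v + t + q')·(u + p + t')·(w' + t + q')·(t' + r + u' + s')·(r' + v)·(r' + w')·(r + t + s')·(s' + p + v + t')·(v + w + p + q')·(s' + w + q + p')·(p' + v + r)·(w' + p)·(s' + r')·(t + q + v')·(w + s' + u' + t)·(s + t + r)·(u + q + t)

p=1, q=0, r=0, s=0, t=1, u=0, v=1, w=0

Case p = 1:
Unit clause (r') forces r = 0.
Unit clause (v) forces v = 1.
Case q = 0:
Unit clause (t) forces t = 1.
Case s = 0:
No clause remains; u, w are free.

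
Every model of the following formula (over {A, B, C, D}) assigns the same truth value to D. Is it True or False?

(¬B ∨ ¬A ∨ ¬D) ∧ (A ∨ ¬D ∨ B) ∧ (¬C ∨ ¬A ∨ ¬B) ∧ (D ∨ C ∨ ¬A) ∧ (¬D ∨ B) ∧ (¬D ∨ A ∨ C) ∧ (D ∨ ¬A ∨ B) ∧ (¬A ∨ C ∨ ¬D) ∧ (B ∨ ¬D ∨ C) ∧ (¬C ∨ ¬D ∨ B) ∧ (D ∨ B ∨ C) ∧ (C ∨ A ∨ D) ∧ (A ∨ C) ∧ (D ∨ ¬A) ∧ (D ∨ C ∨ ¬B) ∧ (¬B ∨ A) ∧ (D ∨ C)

False

Suppose D = True.
From the singleton clause (B), B = True.
From the singleton clause (¬A), A = False.
That conflicts with the unit clause (A).
So every satisfying assignment has D = False.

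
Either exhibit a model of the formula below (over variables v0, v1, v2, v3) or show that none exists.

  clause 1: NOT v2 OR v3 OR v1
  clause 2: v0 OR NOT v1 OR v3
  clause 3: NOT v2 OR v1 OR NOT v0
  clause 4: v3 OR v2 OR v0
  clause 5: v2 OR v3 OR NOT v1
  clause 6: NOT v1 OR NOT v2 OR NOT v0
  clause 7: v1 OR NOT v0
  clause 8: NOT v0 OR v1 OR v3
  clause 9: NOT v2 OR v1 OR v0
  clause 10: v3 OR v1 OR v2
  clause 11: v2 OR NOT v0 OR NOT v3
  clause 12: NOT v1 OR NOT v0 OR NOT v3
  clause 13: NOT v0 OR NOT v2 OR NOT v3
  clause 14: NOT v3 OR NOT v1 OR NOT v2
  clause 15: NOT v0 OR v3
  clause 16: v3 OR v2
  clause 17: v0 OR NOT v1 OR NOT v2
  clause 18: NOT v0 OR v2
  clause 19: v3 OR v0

v0: false,  v1: true,  v2: false,  v3: true

Try v1 = true.
Try v0 = false.
Unit clause (v3) forces v3 = true.
Unit clause (NOT v2) forces v2 = false.
This assignment satisfies each clause.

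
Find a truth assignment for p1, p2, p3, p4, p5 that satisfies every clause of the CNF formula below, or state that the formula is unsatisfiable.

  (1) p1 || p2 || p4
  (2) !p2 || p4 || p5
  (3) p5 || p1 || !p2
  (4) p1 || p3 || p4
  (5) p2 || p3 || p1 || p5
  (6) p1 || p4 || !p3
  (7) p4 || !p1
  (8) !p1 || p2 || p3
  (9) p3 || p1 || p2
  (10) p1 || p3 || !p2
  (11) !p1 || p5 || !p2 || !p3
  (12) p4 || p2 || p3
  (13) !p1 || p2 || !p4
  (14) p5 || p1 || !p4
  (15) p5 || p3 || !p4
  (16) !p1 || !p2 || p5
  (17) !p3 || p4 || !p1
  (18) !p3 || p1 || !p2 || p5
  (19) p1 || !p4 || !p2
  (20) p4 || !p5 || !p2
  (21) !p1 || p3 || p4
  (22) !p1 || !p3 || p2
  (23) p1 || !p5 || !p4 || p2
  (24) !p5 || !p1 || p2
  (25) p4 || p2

p1: true, p2: true, p3: true, p4: true, p5: true

Try p4 = true.
Try p1 = true.
(p2) alone gives p2 = true.
(p5) alone gives p5 = true.
Every clause is now satisfied; p3 is unconstrained.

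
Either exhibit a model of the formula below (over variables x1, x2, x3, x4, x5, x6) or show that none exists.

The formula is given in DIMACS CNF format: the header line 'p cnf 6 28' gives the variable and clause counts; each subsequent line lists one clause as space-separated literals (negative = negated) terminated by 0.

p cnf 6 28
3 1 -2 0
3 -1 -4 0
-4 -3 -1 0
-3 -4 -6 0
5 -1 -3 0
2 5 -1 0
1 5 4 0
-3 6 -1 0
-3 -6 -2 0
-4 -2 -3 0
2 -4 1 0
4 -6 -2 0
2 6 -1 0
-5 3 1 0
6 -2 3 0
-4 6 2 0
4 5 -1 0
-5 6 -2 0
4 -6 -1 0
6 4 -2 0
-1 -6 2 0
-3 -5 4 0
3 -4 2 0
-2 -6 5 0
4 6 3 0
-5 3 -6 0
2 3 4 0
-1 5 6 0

Branch on x3: set x3 = True.
Branch on x4: set x4 = False.
From the singleton clause (¬x5), x5 = False.
From the singleton clause (¬x1), x1 = False.
Now (x1) is unsatisfied and unit — conflict.
Backtrack on x4: now try x4 = True.
From the singleton clause (¬x1), x1 = False.
From the singleton clause (¬x6), x6 = False.
From the singleton clause (¬x2), x2 = False.
Now (x2) is unsatisfied and unit — conflict.
Neither x4 = True nor x4 = False works.
Backtrack on x3: now try x3 = False.
Branch on x1: set x1 = True.
From the singleton clause (¬x4), x4 = False.
From the singleton clause (x5), x5 = True.
From the singleton clause (¬x6), x6 = False.
Now (x6) is unsatisfied and unit — conflict.
Backtrack on x1: now try x1 = False.
From the singleton clause (¬x2), x2 = False.
From the singleton clause (¬x4), x4 = False.
Now (x4) is unsatisfied and unit — conflict.
Neither x1 = True nor x1 = False works.
Neither x3 = True nor x3 = False works.

UNSATISFIABLE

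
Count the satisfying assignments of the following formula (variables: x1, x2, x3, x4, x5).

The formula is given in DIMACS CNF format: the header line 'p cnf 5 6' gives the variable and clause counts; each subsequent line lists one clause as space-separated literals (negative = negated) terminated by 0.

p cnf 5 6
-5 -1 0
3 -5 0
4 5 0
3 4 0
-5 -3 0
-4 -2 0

4

There are 2^5 = 32 truth assignments over (x1, x2, x3, x4, x5).
Split on x5. With x5 = True, the clauses containing x5 are satisfied and ¬x5 drops from the rest; 0 of the 2^4 = 16 assignments to the other variables satisfy what remains.
With x5 = False, by the same count on the reduced clause set, 4 assignments work.
(One model: x1=F, x2=F, x3=F, x4=T, x5=F.)
Total: 0 + 4 = 4.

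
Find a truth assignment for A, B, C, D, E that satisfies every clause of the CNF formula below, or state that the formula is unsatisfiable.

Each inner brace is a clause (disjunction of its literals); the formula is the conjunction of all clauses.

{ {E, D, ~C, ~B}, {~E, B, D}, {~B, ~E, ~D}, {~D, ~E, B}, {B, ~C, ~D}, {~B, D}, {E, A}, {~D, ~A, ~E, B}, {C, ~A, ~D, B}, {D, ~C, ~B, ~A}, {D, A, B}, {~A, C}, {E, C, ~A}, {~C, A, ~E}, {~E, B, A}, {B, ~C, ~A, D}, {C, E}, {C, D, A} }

A: 1,  B: 1,  C: 1,  D: 1,  E: 0

Suppose B = 1.
(D) alone gives D = 1.
(~E) alone gives E = 0.
(A) alone gives A = 1.
(C) alone gives C = 1.
This assignment satisfies each clause.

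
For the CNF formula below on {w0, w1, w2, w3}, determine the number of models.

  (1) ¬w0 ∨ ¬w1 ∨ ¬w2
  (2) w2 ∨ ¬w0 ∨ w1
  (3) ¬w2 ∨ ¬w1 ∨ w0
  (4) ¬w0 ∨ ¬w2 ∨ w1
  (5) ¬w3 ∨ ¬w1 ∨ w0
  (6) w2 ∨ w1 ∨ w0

5

There are 2^4 = 16 truth assignments over (w0, w1, w2, w3).
Split on w2. With w2 = True, the clauses containing w2 are satisfied and ¬w2 drops from the rest; 2 of the 2^3 = 8 assignments to the other variables satisfy what remains.
With w2 = False, by the same count on the reduced clause set, 3 assignments work.
Total: 2 + 3 = 5.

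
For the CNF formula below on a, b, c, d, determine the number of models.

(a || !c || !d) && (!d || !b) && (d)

3

There are 2^4 = 16 truth assignments over (a, b, c, d).
Check each against the 3 clauses (columns in the order a, b, c, d):
  F F F F  ✗ fails (d)
  F F F T  ✓ satisfies all
  F F T F  ✗ fails (d)
  F F T T  ✗ fails (a || !c || !d)
  F T F F  ✗ fails (d)
  F T F T  ✗ fails (!d || !b)
  F T T F  ✗ fails (d)
  F T T T  ✗ fails (a || !c || !d)
  T F F F  ✗ fails (d)
  T F F T  ✓ satisfies all
  T F T F  ✗ fails (d)
  T F T T  ✓ satisfies all
  T T F F  ✗ fails (d)
  T T F T  ✗ fails (!d || !b)
  T T T F  ✗ fails (d)
  T T T T  ✗ fails (!d || !b)
3 of the 16 rows are models.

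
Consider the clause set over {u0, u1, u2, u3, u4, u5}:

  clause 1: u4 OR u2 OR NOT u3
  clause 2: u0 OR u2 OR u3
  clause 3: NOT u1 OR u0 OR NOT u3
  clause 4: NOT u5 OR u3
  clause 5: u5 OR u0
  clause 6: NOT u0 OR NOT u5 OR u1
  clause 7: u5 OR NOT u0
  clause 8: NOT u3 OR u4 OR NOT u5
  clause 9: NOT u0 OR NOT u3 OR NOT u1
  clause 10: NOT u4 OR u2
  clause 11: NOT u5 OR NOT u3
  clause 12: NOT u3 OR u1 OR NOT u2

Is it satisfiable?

No, unsatisfiable

Try u5 = false.
Unit clause (u0) forces u0 = true.
But (NOT u0) is also a unit clause — contradiction.
Backtrack on u5: now try u5 = true.
Unit clause (u3) forces u3 = true.
But (NOT u3) is also a unit clause — contradiction.
Both values of u5 lead to a conflict.
No assignment satisfies every clause.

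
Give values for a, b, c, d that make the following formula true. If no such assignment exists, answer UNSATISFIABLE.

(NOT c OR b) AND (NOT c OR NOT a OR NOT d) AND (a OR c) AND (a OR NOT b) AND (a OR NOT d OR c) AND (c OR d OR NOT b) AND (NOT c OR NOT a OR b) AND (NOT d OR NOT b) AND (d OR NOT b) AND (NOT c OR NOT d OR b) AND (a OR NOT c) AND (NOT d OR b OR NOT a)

Try c = false.
From the singleton clause (a), a = true.
Try d = false.
From the singleton clause (NOT b), b = false.
All clauses are satisfied.

a=true; b=false; c=false; d=false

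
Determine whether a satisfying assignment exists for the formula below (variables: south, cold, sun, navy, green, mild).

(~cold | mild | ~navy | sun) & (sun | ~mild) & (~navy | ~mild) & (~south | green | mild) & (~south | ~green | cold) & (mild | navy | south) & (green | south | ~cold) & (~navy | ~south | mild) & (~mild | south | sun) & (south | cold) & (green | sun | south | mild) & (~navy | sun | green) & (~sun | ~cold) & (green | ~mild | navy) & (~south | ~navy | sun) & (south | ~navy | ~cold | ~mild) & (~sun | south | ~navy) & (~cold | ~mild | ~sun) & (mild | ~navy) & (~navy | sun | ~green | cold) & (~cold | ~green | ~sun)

Yes

Branch on sun: set sun = 0.
(~mild) alone gives mild = 0.
(~navy) alone gives navy = 0.
(south) alone gives south = 1.
(green) alone gives green = 1.
(cold) alone gives cold = 1.
This assignment satisfies each clause.
A satisfying assignment: south: 1, cold: 1, sun: 0, navy: 0, green: 1, mild: 0.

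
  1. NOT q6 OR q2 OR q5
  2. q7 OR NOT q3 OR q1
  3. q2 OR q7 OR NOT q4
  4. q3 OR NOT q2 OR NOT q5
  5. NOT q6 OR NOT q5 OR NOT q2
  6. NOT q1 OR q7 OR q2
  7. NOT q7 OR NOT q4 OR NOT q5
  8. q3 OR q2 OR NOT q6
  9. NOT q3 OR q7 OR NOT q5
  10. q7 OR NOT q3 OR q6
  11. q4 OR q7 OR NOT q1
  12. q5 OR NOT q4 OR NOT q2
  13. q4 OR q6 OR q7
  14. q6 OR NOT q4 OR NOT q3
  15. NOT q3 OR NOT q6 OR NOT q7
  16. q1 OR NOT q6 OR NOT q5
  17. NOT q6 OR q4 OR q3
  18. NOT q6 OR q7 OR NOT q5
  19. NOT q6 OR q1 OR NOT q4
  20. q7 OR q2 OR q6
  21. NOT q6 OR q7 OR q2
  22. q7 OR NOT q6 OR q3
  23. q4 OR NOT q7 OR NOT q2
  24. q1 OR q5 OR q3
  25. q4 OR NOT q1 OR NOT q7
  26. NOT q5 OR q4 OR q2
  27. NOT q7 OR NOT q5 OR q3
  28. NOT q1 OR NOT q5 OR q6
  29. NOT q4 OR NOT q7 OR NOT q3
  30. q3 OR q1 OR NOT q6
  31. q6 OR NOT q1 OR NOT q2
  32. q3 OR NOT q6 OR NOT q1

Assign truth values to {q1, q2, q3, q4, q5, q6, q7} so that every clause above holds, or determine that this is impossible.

q1 ↦ false; q2 ↦ false; q3 ↦ true; q4 ↦ false; q5 ↦ false; q6 ↦ false; q7 ↦ true

Suppose q6 = false.
Suppose q7 = true.
Suppose q4 = false.
Unit clause (NOT q2) forces q2 = false.
Unit clause (NOT q1) forces q1 = false.
Unit clause (NOT q5) forces q5 = false.
Unit clause (q3) forces q3 = true.
Every clause now holds.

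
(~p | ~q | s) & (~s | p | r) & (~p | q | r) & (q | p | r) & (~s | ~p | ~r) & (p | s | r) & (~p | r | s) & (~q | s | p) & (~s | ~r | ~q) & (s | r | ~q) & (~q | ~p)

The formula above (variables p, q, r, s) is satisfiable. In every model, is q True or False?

False

Suppose q = 1.
Unit clause (~p) forces p = 0.
Unit clause (s) forces s = 1.
Unit clause (r) forces r = 1.
That conflicts with the unit clause (~r).
So every satisfying assignment has q = False.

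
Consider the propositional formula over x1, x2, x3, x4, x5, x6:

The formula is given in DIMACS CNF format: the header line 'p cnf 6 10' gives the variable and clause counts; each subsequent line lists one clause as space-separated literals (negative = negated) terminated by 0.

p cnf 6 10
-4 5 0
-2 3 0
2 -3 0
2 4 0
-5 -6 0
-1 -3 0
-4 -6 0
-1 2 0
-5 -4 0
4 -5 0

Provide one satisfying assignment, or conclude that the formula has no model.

x1=False,  x2=True,  x3=True,  x4=False,  x5=False,  x6=True

Branch on x4: set x4 = False.
The clause (x2) is unit, so x2 = True.
The clause (x3) is unit, so x3 = True.
The clause (¬x1) is unit, so x1 = False.
The clause (¬x5) is unit, so x5 = False.
Every clause is now satisfied; x6 is unconstrained.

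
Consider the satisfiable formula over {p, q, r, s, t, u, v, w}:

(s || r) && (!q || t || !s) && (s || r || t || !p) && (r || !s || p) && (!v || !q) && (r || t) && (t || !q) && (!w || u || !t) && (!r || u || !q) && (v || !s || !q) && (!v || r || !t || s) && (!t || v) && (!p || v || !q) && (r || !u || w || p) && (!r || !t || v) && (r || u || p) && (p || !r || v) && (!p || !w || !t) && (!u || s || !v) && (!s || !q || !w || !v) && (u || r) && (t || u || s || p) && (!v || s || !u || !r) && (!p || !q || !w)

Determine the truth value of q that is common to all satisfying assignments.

Suppose q = true.
The clause (!v) is unit, so v = false.
The clause (t) is unit, so t = true.
But (!t) is also a unit clause — contradiction.
So every satisfying assignment has q = False.

False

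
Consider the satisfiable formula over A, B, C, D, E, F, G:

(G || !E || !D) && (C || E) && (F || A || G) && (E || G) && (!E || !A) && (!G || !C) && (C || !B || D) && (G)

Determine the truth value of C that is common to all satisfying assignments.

False

Suppose C = true.
From the singleton clause (!G), G = false.
Now (G) is unsatisfied and unit — conflict.
So every satisfying assignment has C = False.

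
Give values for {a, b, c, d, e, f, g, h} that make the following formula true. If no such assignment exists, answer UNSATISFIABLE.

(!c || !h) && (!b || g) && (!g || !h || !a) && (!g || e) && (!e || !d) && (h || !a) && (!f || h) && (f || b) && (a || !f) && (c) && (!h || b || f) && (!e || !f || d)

a: false; b: true; c: true; d: false; e: true; f: false; g: true; h: false

From the singleton clause (c), c = true.
From the singleton clause (!h), h = false.
From the singleton clause (!a), a = false.
From the singleton clause (!f), f = false.
From the singleton clause (b), b = true.
From the singleton clause (g), g = true.
From the singleton clause (e), e = true.
From the singleton clause (!d), d = false.
Every clause now holds.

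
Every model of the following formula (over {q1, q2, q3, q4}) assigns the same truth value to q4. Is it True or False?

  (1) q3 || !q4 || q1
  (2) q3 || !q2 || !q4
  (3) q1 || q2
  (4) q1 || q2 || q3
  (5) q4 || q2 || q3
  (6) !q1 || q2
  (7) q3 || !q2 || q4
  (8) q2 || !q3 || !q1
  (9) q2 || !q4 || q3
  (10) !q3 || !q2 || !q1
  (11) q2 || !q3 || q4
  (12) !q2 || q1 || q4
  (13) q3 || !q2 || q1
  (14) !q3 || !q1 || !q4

Suppose q4 = false.
Suppose q1 = true.
Unit clause (q2) forces q2 = true.
Unit clause (q3) forces q3 = true.
That conflicts with the unit clause (!q3).
Undo q1 and try q1 = false.
Unit clause (q2) forces q2 = true.
That conflicts with the unit clause (!q2).
Both values of q1 lead to a conflict.
So every satisfying assignment has q4 = True.

True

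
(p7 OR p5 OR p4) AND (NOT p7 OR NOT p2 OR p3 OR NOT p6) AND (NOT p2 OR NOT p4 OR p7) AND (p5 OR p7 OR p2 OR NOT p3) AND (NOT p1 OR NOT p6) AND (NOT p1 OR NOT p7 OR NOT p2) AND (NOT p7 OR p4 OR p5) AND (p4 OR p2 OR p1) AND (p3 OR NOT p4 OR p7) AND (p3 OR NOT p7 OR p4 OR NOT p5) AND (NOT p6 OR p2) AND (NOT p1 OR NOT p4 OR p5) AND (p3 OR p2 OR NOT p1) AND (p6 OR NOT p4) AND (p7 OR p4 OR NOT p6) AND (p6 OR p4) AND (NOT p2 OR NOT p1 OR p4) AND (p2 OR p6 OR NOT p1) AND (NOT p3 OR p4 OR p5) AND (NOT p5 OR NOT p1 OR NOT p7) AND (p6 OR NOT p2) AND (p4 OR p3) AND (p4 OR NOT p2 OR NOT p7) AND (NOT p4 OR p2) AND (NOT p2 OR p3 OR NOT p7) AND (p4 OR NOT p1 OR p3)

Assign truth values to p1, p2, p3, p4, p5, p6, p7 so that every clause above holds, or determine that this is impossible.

Suppose p1 = false.
Suppose p4 = true.
(p6) alone gives p6 = true.
(p2) alone gives p2 = true.
(p7) alone gives p7 = true.
(p3) alone gives p3 = true.
No clause remains; p5 is free.

p1 ↦ false,  p2 ↦ true,  p3 ↦ true,  p4 ↦ true,  p5 ↦ true,  p6 ↦ true,  p7 ↦ true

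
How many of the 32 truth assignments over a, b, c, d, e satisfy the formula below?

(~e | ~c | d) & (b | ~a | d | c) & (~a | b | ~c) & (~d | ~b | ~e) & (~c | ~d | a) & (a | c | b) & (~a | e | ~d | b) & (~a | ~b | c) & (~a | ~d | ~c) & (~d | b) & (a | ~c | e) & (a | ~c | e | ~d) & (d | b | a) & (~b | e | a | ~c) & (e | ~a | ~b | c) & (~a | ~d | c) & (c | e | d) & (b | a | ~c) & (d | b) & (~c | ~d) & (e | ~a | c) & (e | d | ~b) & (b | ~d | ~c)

There are 2^5 = 32 truth assignments over (a, b, c, d, e).
Split on c. With c = 1, the clauses containing c are satisfied and ~c drops from the rest; 0 of the 2^4 = 16 assignments to the other variables satisfy what remains.
With c = 0, by the same count on the reduced clause set, 2 assignments work.
Total: 0 + 2 = 2.

2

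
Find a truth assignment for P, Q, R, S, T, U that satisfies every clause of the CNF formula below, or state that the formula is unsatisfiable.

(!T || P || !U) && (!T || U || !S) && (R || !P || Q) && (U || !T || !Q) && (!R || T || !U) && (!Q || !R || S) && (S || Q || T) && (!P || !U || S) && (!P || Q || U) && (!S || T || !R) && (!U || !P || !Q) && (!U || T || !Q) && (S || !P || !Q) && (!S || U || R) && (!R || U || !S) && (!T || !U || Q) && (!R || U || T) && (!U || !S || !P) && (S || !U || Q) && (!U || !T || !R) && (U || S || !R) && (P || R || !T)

P ↦ false,  Q ↦ true,  R ↦ false,  S ↦ false,  T ↦ false,  U ↦ false

Case T = false:
Case R = false:
Case P = false:
Case S = false:
(Q) alone gives Q = true.
(!U) alone gives U = false.
All clauses are satisfied.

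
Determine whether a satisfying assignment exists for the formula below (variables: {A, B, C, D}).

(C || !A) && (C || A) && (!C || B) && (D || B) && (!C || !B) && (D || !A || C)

Case C = true:
The clause (B) is unit, so B = true.
Now (!B) is unsatisfied and unit — conflict.
So C must be the other value — set C = false.
The clause (!A) is unit, so A = false.
Now (A) is unsatisfied and unit — conflict.
Neither C = true nor C = false works.
No assignment satisfies every clause.

No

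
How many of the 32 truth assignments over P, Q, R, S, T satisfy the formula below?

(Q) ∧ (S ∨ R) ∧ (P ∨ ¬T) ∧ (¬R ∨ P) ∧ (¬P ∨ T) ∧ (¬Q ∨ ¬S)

There are 2^5 = 32 truth assignments over (P, Q, R, S, T).
Split on T. With T = True, the clauses containing T are satisfied and ¬T drops from the rest; 1 of the 2^4 = 16 assignments to the other variables satisfy what remains.
With T = False, by the same count on the reduced clause set, 0 assignments work.
(One model: P=T, Q=T, R=T, S=F, T=T.)
Total: 1 + 0 = 1.

1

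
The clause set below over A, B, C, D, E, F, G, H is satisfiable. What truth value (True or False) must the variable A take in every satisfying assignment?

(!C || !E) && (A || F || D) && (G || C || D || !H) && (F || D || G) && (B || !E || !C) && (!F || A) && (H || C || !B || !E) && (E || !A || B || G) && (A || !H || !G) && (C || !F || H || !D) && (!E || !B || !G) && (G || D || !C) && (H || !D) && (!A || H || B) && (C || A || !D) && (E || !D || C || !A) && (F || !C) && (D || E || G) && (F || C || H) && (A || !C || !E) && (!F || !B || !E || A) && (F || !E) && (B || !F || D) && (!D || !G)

Suppose A = false.
The clause (!F) is unit, so F = false.
The clause (D) is unit, so D = true.
The clause (H) is unit, so H = true.
The clause (!G) is unit, so G = false.
The clause (C) is unit, so C = true.
That conflicts with the unit clause (!C).
So every satisfying assignment has A = True.

True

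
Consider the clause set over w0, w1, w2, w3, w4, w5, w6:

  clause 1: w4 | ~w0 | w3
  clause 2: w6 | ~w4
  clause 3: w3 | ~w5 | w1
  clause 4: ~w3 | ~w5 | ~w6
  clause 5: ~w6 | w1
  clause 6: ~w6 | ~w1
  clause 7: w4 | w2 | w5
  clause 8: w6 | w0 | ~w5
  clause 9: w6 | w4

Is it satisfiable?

Branch on w6: set w6 = 1.
(w1) alone gives w1 = 1.
But (~w1) is also a unit clause — contradiction.
Undo w6 and try w6 = 0.
(~w4) alone gives w4 = 0.
But (w4) is also a unit clause — contradiction.
Either choice for w6 ends in contradiction.
No assignment satisfies every clause.

No, unsatisfiable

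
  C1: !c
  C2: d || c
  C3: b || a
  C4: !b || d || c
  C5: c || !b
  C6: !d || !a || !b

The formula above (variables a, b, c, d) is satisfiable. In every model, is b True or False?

False

Suppose b = true.
The clause (!c) is unit, so c = false.
That conflicts with the unit clause (c).
So every satisfying assignment has b = False.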